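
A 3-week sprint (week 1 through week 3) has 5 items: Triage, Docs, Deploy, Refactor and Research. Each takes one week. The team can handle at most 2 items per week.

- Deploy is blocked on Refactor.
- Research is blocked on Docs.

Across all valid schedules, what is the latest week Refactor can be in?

Downstream work caps Refactor at week 2.
Refactor at week 2 is achievable: Triage -> week 1; Docs -> week 1; Refactor -> week 2; Research -> week 2; Deploy -> week 3.

week 2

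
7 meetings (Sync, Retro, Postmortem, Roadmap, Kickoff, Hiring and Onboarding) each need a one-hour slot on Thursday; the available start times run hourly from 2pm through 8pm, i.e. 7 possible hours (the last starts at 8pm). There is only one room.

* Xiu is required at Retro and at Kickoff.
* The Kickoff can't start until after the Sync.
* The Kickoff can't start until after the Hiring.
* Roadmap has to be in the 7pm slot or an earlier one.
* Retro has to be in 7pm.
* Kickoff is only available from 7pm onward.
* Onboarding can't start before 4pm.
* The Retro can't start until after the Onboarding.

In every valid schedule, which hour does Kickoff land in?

8pm

Kickoff's window is 7pm–8pm.
Retro is fixed at 7pm, and Kickoff can't share a hour with Retro.
So Kickoff must be 8pm.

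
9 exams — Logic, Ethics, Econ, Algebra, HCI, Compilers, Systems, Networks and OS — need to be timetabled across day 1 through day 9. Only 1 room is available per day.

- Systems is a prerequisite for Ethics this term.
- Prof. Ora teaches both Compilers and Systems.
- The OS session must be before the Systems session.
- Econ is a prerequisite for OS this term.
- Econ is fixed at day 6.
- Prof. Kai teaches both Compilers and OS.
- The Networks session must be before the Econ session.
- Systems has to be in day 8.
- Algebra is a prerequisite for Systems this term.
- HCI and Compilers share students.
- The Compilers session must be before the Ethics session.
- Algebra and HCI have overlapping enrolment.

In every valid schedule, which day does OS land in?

Econ is fixed at day 6 and must come before OS, so OS is at least day 7.
Systems is fixed at day 8 and must come after OS, so OS is at most day 7.
So OS must be day 7.

day 7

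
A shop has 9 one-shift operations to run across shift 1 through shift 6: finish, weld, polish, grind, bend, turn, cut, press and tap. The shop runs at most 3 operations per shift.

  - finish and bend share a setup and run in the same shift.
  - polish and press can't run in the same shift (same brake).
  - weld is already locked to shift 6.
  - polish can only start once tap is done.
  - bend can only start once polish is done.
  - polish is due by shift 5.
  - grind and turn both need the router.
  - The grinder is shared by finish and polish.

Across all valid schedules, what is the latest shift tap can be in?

Downstream work caps tap at shift 4.
tap at shift 4 is achievable: cut -> shift 1, polish -> shift 5, press -> shift 1, turn -> shift 2, bend -> shift 6, finish -> shift 6, tap -> shift 4, weld -> shift 6, grind -> shift 1.

shift 4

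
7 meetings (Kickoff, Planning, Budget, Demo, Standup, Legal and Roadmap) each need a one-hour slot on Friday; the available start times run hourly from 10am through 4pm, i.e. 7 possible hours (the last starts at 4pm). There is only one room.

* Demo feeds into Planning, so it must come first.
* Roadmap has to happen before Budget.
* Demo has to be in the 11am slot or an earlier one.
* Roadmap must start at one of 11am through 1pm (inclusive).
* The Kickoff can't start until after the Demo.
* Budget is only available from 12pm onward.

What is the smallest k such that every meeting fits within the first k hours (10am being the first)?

7

The precedence chain requires at least 2 distinct hours.
With at most 1 per hour and 7 meetings, at least 7 hours are needed.
Budget can't be placed before 12pm — that is hour 3 counting from 10am — so the schedule must run through at least 3 hours.
7 works (last occupied hour: 4pm): for example Budget -> 12pm; Standup -> 3pm; Kickoff -> 1pm; Legal -> 4pm; Demo -> 10am; Planning -> 2pm; Roadmap -> 11am.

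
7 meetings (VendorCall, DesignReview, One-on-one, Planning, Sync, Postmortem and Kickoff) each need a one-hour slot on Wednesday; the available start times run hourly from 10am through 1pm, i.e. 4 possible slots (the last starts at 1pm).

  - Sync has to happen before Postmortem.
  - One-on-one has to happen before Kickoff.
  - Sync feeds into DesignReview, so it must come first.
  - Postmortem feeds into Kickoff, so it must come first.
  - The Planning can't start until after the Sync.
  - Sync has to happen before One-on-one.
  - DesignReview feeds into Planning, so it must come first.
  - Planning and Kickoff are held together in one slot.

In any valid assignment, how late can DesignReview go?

12pm

Precedence pushes DesignReview to at least 11am; downstream work caps DesignReview at 12pm.
DesignReview at 12pm is achievable: Postmortem -> 11am; One-on-one -> 11am; Kickoff -> 1pm; Planning -> 1pm; Sync -> 10am; DesignReview -> 12pm; VendorCall -> 10am.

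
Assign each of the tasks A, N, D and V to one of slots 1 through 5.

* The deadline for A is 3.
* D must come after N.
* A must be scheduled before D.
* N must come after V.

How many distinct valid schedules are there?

Splitting on A: it can be 1 (10), 2 (10), 3 (9). Listing each branch's schedules as (N, D, V):
A=1: (2,3,1) (2,4,1) (2,5,1) (3,4,1) (3,4,2) (3,5,1) (3,5,2) (4,5,1) (4,5,2) (4,5,3) — 10.
A=2: (2,3,1) (2,4,1) (2,5,1) (3,4,1) (3,4,2) (3,5,1) (3,5,2) (4,5,1) (4,5,2) (4,5,3) — 10.
A=3: (2,4,1) (2,5,1) (3,4,1) (3,4,2) (3,5,1) (3,5,2) (4,5,1) (4,5,2) (4,5,3) — 9.
Summing: 10 + 10 + 9 = 29.

29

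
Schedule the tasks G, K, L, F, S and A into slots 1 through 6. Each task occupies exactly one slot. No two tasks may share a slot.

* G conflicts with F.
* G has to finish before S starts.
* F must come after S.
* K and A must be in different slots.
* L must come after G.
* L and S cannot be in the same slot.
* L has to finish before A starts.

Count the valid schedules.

Splitting on G: it can be 1 (30), 2 (6). Listing each branch's schedules as (K, L, F, S, A):
G=1: (2,3,5,4,6) (2,3,6,4,5) (2,3,6,5,4) (2,4,5,3,6) (2,4,6,3,5) (2,5,4,3,6) (3,2,5,4,6) (3,2,6,4,5) (3,2,6,5,4) (3,4,5,2,6) (3,4,6,2,5) (3,5,4,2,6) (4,2,5,3,6) (4,2,6,3,5) (4,2,6,5,3) (4,3,5,2,6) (4,3,6,2,5) (4,5,3,2,6) (5,2,4,3,6) (5,2,6,3,4) (5,2,6,4,3) (5,3,4,2,6) (5,3,6,2,4) (5,4,3,2,6) (6,2,4,3,5) (6,2,5,3,4) (6,2,5,4,3) (6,3,4,2,5) (6,3,5,2,4) (6,4,3,2,5) — 30.
G=2: (1,3,5,4,6) (1,3,6,4,5) (1,3,6,5,4) (1,4,5,3,6) (1,4,6,3,5) (1,5,4,3,6) — 6.
Summing: 30 + 6 = 36.

36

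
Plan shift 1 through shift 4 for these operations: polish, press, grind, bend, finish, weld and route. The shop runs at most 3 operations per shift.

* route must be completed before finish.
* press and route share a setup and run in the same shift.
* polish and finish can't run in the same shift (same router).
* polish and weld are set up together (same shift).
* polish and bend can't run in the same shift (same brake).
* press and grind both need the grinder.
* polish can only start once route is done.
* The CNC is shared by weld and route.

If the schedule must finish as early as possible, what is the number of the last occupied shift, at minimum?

3

The precedence chain requires at least 2 distinct shifts.
With at most 3 per shift and 7 operations, at least 3 shifts are needed.
3 works (last occupied shift: shift 3): for example press=shift 1, weld=shift 2, bend=shift 1, polish=shift 2, finish=shift 3, grind=shift 2, route=shift 1.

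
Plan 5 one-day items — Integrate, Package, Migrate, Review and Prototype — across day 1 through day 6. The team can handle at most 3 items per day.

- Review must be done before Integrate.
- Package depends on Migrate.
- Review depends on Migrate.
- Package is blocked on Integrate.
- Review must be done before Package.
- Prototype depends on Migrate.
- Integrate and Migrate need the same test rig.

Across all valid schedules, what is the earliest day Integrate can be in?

day 3

Precedence pushes Integrate to at least day 3; downstream work caps Integrate at day 5.
Integrate at day 3 is achievable: Package=day 4, Integrate=day 3, Migrate=day 1, Review=day 2, Prototype=day 2.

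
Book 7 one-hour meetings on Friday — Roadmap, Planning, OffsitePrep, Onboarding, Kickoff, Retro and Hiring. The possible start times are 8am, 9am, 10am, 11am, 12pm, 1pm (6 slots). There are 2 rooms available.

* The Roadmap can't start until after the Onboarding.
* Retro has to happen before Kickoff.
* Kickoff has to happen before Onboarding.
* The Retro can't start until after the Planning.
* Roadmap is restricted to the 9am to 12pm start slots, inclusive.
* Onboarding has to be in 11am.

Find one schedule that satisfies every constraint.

OffsitePrep -> 8am, Onboarding -> 11am, Hiring -> 9am, Planning -> 8am, Roadmap -> 12pm, Retro -> 9am, Kickoff -> 10am

Checking: Planning(8am) before Retro(9am); Retro(9am) before Kickoff(10am); Kickoff(10am) before Onboarding(11am); Onboarding(11am) before Roadmap(12pm); Onboarding=11am in [11am,11am]; Roadmap=12pm in [9am,12pm]; max 2 per slot (cap 2).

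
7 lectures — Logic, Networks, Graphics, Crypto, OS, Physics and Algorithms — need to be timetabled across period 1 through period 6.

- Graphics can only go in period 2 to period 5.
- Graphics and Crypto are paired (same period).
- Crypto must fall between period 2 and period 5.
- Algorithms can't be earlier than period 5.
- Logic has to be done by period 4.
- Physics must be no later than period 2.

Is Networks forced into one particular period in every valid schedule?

Networks can be period 1 (e.g. Physics=period 1, Logic=period 1, Graphics=period 2, OS=period 1, Algorithms=period 5, Networks=period 1, Crypto=period 2) or period 2 (e.g. OS in period 1; Physics in period 1; Networks in period 2; Logic in period 1; Crypto in period 2; Graphics in period 2; Algorithms in period 5).

No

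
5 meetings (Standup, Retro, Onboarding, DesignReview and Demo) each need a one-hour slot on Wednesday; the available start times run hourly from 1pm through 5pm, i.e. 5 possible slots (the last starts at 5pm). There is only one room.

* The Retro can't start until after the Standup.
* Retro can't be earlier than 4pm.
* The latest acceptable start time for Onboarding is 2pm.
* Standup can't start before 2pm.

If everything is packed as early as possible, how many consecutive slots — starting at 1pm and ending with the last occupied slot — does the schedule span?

The precedence chain requires at least 2 distinct slots.
With at most 1 per slot and 5 meetings, at least 5 slots are needed.
Retro can't be placed before 4pm — that is slot 4 counting from 1pm — so the schedule must run through at least 4 slots.
5 works (last occupied slot: 5pm): for example Retro -> 4pm; DesignReview -> 3pm; Onboarding -> 1pm; Standup -> 2pm; Demo -> 5pm.

5 slots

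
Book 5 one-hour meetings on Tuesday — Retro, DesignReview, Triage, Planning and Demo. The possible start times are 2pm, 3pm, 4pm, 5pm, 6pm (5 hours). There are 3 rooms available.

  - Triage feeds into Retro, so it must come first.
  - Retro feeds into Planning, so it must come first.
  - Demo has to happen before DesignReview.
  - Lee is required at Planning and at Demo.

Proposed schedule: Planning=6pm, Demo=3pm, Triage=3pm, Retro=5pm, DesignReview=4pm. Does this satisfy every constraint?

Demo has to happen before DesignReview — holds.
Retro feeds into Planning, so it must come first — holds.
Triage feeds into Retro, so it must come first — holds.
Lee is required at Planning and at Demo — holds.
There are 3 rooms available — holds.

Valid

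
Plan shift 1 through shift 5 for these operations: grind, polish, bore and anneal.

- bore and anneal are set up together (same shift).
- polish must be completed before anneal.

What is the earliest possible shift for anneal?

shift 2

Precedence pushes anneal to at least shift 2.
anneal at shift 2 is achievable: grind in shift 1, anneal in shift 2, polish in shift 1, bore in shift 2.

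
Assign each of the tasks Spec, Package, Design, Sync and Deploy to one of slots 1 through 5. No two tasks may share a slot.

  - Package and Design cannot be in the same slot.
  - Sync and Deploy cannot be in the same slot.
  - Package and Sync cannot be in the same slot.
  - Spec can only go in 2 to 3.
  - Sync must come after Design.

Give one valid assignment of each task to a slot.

Sync in 3; Package in 4; Deploy in 5; Design in 1; Spec in 2

Checking: Design(1) before Sync(3); Package(4) != Design(1); Package(4) != Sync(3); Sync(3) != Deploy(5); Spec=2 in [2,3]; max 1 per slot (cap 1).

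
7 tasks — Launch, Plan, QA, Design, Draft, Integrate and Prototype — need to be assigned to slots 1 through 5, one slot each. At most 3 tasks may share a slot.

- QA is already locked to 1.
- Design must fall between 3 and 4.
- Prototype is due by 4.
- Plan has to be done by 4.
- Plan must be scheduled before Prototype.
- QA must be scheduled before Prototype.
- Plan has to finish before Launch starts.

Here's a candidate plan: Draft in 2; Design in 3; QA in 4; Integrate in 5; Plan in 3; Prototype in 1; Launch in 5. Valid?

Design must fall between 3 and 4 — holds.
QA is already locked to 1 — violated.
Plan must be scheduled before Prototype — violated.
Plan has to be done by 4 — holds.
At most 3 tasks may share a slot — holds.
QA must be scheduled before Prototype — violated.
Plan has to finish before Launch starts — holds.
Prototype is due by 4 — holds.

No — it violates: QA must be scheduled before Prototype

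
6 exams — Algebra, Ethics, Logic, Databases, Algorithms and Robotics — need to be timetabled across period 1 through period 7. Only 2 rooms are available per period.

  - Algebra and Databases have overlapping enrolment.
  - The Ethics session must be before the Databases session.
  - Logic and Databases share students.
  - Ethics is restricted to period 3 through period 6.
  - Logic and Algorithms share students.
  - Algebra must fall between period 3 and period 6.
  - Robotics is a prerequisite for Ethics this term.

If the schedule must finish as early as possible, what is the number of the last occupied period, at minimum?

The precedence chain requires at least 3 distinct periods.
With at most 2 per period and 6 exams, at least 3 periods are needed.
Propagating the time windows through the other constraints, Databases can't land before period 4, so the schedule must run through at least period 4.
4 works (last occupied period: period 4): for example Ethics=period 3, Databases=period 4, Algebra=period 3, Logic=period 1, Algorithms=period 2, Robotics=period 1.

period 4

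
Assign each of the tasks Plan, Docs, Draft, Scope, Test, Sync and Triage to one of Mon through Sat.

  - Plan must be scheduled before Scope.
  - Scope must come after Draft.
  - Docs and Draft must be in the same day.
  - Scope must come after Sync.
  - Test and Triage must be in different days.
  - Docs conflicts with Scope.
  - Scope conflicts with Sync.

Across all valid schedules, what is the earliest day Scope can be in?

Precedence pushes Scope to at least Tue.
Scope at Tue is achievable: Docs in Mon, Scope in Tue, Plan in Mon, Test in Mon, Triage in Tue, Sync in Mon, Draft in Mon.

Tue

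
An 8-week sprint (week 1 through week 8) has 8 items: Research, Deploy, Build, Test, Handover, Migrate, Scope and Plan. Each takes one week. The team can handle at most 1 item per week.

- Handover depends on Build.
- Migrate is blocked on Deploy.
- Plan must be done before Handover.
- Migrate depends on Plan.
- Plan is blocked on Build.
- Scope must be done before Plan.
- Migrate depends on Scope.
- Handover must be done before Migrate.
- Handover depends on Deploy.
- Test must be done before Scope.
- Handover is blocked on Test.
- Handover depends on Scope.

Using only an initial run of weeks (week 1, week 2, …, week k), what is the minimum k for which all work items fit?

The precedence chain requires at least 5 distinct weeks.
With at most 1 per week and 8 work items, at least 8 weeks are needed.
8 works (last occupied week: week 8): for example Test in week 1, Migrate in week 7, Plan in week 4, Scope in week 2, Handover in week 6, Research in week 8, Deploy in week 5, Build in week 3.

8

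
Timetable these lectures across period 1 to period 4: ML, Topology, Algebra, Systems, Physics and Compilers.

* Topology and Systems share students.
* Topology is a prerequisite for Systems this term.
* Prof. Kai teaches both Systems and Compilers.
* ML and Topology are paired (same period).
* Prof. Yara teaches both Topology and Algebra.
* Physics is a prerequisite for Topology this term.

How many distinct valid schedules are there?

36

Splitting on ML: it can be period 2 (18), period 3 (18). Listing each branch's schedules as (Topology, Algebra, Systems, Physics, Compilers) by period number:
ML=period 2: (2,1,3,1,1) (2,1,3,1,2) (2,1,3,1,4) (2,1,4,1,1) (2,1,4,1,2) (2,1,4,1,3) (2,3,3,1,1) (2,3,3,1,2) (2,3,3,1,4) (2,3,4,1,1) (2,3,4,1,2) (2,3,4,1,3) (2,4,3,1,1) (2,4,3,1,2) (2,4,3,1,4) (2,4,4,1,1) (2,4,4,1,2) (2,4,4,1,3) — 18.
ML=period 3: (3,1,4,1,1) (3,1,4,1,2) (3,1,4,1,3) (3,1,4,2,1) (3,1,4,2,2) (3,1,4,2,3) (3,2,4,1,1) (3,2,4,1,2) (3,2,4,1,3) (3,2,4,2,1) (3,2,4,2,2) (3,2,4,2,3) (3,4,4,1,1) (3,4,4,1,2) (3,4,4,1,3) (3,4,4,2,1) (3,4,4,2,2) (3,4,4,2,3) — 18.
Summing: 18 + 18 = 36.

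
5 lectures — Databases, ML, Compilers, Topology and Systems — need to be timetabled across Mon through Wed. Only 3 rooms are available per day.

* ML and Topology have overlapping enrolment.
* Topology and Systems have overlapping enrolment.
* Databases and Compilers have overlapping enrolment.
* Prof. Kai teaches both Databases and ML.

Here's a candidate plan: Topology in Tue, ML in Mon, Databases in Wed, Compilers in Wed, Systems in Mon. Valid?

No — it violates: Databases and Compilers have overlapping enrolment

Prof. Kai teaches both Databases and ML — holds.
Only 3 rooms are available per day — holds.
Topology and Systems have overlapping enrolment — holds.
Databases and Compilers have overlapping enrolment — violated.
ML and Topology have overlapping enrolment — holds.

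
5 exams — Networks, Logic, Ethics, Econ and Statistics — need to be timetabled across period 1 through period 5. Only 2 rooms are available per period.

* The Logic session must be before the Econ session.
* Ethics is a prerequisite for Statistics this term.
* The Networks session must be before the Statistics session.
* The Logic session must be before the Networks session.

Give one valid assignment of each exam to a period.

Networks=period 2; Econ=period 2; Logic=period 1; Statistics=period 3; Ethics=period 1

Checking: Ethics(period 1) before Statistics(period 3); Logic(period 1) before Networks(period 2); Networks(period 2) before Statistics(period 3); Logic(period 1) before Econ(period 2); max 2 per period (cap 2).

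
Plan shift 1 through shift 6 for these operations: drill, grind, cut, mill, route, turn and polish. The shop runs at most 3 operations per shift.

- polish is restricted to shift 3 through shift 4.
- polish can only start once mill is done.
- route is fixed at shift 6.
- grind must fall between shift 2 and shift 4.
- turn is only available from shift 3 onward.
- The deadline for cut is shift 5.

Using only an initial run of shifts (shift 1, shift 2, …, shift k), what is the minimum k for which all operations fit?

6

The precedence chain requires at least 2 distinct shifts.
With at most 3 per shift and 7 operations, at least 3 shifts are needed.
route can't be placed before shift 6, so the schedule must run through at least shift 6.
6 works (last occupied shift: shift 6): for example cut -> shift 1; route -> shift 6; grind -> shift 2; mill -> shift 1; turn -> shift 3; drill -> shift 1; polish -> shift 3.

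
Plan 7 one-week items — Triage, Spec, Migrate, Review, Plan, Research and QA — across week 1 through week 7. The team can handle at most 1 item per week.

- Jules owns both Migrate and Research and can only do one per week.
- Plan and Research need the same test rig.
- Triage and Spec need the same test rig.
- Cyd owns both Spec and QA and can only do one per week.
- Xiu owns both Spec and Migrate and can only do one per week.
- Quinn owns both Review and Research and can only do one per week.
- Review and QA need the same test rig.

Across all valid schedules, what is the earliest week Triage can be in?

Triage at week 1 is achievable: Plan -> week 5, QA -> week 7, Review -> week 4, Migrate -> week 3, Spec -> week 2, Triage -> week 1, Research -> week 6.

week 1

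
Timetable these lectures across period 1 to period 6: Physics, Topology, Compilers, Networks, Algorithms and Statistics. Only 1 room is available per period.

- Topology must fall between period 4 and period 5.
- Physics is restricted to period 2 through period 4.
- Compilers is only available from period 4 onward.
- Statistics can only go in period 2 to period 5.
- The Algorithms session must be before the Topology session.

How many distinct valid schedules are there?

Splitting on Physics: it can be period 2 (9), period 3 (9), period 4 (4). Listing each branch's schedules as (Topology, Compilers, Networks, Algorithms, Statistics) by period number:
Physics=period 2: (4,5,6,1,3) (4,6,1,3,5) (4,6,3,1,5) (4,6,5,1,3) (5,4,6,1,3) (5,6,1,3,4) (5,6,1,4,3) (5,6,3,1,4) (5,6,4,1,3) — 9.
Physics=period 3: (4,5,6,1,2) (4,6,1,2,5) (4,6,2,1,5) (4,6,5,1,2) (5,4,6,1,2) (5,6,1,2,4) (5,6,1,4,2) (5,6,2,1,4) (5,6,4,1,2) — 9.
Physics=period 4: (5,6,1,2,3) (5,6,1,3,2) (5,6,2,1,3) (5,6,3,1,2) — 4.
Summing: 9 + 9 + 4 = 22.

22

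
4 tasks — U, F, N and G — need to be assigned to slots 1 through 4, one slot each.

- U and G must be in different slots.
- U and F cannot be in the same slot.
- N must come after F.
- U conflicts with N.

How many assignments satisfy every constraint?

Splitting on U: it can be 1 (9), 2 (9), 3 (9), 4 (9). Listing each branch's schedules as (F, N, G):
U=1: (2,3,2) (2,3,3) (2,3,4) (2,4,2) (2,4,3) (2,4,4) (3,4,2) (3,4,3) (3,4,4) — 9.
U=2: (1,3,1) (1,3,3) (1,3,4) (1,4,1) (1,4,3) (1,4,4) (3,4,1) (3,4,3) (3,4,4) — 9.
U=3: (1,2,1) (1,2,2) (1,2,4) (1,4,1) (1,4,2) (1,4,4) (2,4,1) (2,4,2) (2,4,4) — 9.
U=4: (1,2,1) (1,2,2) (1,2,3) (1,3,1) (1,3,2) (1,3,3) (2,3,1) (2,3,2) (2,3,3) — 9.
Summing: 9 + 9 + 9 + 9 = 36.

36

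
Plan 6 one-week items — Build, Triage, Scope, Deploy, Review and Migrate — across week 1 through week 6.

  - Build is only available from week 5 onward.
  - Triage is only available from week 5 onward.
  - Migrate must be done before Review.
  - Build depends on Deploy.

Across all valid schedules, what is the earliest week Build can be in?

Build is available from week 5.
Build at week 5 is achievable: Review -> week 2, Migrate -> week 1, Scope -> week 1, Triage -> week 5, Build -> week 5, Deploy -> week 1.

week 5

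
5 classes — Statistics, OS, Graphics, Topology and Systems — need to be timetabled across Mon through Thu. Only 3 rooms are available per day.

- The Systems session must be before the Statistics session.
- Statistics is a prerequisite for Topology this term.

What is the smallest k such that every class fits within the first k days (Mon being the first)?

The precedence chain requires at least 3 distinct days.
With at most 3 per day and 5 classes, at least 2 days are needed.
3 works (last occupied day: Wed): for example OS in Mon, Statistics in Tue, Topology in Wed, Systems in Mon, Graphics in Mon.

3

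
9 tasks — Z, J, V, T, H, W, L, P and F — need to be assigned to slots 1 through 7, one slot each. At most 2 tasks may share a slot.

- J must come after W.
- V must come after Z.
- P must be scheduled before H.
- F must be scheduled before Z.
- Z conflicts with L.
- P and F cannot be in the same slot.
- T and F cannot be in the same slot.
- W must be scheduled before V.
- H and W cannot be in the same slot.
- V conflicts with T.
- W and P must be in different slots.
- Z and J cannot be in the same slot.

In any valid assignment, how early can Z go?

2

Precedence pushes Z to at least 2; downstream work caps Z at 6.
Z at 2 is achievable: Z=2, P=2, H=4, W=1, T=4, L=5, V=3, F=1, J=3.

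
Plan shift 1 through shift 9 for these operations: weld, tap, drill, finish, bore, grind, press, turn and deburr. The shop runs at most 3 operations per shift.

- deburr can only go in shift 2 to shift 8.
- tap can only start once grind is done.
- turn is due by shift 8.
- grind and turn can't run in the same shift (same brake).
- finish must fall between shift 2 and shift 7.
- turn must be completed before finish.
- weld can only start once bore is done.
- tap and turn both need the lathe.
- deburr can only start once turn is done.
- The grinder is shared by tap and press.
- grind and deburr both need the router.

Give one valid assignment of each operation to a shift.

weld in shift 2; bore in shift 1; grind in shift 3; turn in shift 1; finish in shift 2; drill in shift 1; press in shift 3; deburr in shift 2; tap in shift 4

Checking: turn(shift 1) before finish(shift 2); bore(shift 1) before weld(shift 2); grind(shift 3) before tap(shift 4); turn(shift 1) before deburr(shift 2); grind(shift 3) != deburr(shift 2); grind(shift 3) != turn(shift 1); tap(shift 4) != turn(shift 1); tap(shift 4) != press(shift 3); turn=shift 1 in [shift 1,shift 8]; deburr=shift 2 in [shift 2,shift 8]; finish=shift 2 in [shift 2,shift 7]; max 3 per shift (cap 3).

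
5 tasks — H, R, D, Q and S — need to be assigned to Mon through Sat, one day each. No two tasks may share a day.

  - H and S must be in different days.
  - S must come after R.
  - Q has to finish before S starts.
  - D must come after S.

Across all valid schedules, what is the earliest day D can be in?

Thu

Precedence pushes D to at least Wed.
D at Thu is achievable: Q=Tue; R=Mon; D=Thu; H=Fri; S=Wed.
Nothing earlier works — the conflict and capacity constraints rule out every day before Thu.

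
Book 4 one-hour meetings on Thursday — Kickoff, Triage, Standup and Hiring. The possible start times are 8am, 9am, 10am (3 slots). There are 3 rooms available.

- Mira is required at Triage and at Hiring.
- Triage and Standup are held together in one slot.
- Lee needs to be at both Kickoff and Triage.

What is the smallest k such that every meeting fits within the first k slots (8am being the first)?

With at most 3 per slot and 4 meetings, at least 2 slots are needed.
2 works (last occupied slot: 9am): for example Hiring in 8am; Standup in 9am; Triage in 9am; Kickoff in 8am.

2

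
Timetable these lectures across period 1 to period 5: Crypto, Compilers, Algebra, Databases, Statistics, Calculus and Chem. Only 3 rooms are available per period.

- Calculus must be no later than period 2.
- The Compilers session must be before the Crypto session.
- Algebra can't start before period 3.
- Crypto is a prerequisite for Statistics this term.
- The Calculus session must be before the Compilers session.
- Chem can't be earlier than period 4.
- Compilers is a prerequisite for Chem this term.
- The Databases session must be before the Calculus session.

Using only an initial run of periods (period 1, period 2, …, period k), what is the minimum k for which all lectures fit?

5

The precedence chain requires at least 5 distinct periods.
With at most 3 per period and 7 lectures, at least 3 periods are needed.
5 works (last occupied period: period 5): for example Chem=period 4; Databases=period 1; Statistics=period 5; Crypto=period 4; Algebra=period 3; Calculus=period 2; Compilers=period 3.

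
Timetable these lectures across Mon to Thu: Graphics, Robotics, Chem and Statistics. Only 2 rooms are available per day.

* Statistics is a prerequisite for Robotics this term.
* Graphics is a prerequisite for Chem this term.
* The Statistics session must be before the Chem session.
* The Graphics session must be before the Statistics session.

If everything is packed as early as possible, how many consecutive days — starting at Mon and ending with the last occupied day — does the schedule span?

The precedence chain requires at least 3 distinct days.
With at most 2 per day and 4 lectures, at least 2 days are needed.
3 works (last occupied day: Wed): for example Robotics in Wed, Graphics in Mon, Statistics in Tue, Chem in Wed.

3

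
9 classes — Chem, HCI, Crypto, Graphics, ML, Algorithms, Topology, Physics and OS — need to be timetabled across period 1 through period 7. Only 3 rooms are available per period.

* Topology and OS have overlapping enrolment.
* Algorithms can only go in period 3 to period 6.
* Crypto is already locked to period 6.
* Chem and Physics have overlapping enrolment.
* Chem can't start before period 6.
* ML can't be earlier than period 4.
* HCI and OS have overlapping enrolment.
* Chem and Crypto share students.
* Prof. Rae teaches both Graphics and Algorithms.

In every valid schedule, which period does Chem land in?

period 7

Chem's window is period 6–period 7.
Crypto is fixed at period 6, and Chem can't share a period with Crypto.
So Chem must be period 7.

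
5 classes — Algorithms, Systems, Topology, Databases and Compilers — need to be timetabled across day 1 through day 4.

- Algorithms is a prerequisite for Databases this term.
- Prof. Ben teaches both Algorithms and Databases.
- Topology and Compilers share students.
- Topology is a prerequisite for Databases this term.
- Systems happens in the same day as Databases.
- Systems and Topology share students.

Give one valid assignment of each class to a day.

Compilers in day 2; Databases in day 2; Systems in day 2; Algorithms in day 1; Topology in day 1

Checking: Topology(day 1) before Databases(day 2); Algorithms(day 1) before Databases(day 2); Algorithms(day 1) != Databases(day 2); Topology(day 1) != Compilers(day 2); Systems(day 2) != Topology(day 1); Systems = Databases = day 2.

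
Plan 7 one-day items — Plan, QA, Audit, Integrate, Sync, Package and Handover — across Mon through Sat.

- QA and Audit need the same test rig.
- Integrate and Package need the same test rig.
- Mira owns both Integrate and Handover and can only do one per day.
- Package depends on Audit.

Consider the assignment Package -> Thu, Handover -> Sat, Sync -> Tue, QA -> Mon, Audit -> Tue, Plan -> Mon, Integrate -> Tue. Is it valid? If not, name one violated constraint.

Valid

Package depends on Audit — holds.
Mira owns both Integrate and Handover and can only do one per day — holds.
Integrate and Package need the same test rig — holds.
QA and Audit need the same test rig — holds.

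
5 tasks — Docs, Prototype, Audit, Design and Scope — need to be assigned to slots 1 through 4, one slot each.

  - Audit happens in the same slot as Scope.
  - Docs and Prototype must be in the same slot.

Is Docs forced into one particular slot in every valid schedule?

No

Docs can be 1 (e.g. Prototype=1; Scope=1; Docs=1; Audit=1; Design=1) or 2 (e.g. Docs -> 2, Audit -> 1, Prototype -> 2, Design -> 1, Scope -> 1).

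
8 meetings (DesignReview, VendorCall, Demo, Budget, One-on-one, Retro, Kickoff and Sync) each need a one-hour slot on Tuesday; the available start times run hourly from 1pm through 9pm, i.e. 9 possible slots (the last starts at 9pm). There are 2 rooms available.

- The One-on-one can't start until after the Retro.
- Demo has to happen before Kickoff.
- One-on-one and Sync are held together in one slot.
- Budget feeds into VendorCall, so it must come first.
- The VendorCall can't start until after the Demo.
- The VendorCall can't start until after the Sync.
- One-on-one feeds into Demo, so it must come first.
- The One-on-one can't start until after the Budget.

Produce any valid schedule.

Sync=2pm, Demo=3pm, VendorCall=4pm, One-on-one=2pm, Retro=1pm, DesignReview=3pm, Kickoff=4pm, Budget=1pm

Checking: Sync(2pm) before VendorCall(4pm); One-on-one(2pm) before Demo(3pm); Demo(3pm) before Kickoff(4pm); Demo(3pm) before VendorCall(4pm); Retro(1pm) before One-on-one(2pm); Budget(1pm) before VendorCall(4pm); Budget(1pm) before One-on-one(2pm); One-on-one = Sync = 2pm; max 2 per slot (cap 2).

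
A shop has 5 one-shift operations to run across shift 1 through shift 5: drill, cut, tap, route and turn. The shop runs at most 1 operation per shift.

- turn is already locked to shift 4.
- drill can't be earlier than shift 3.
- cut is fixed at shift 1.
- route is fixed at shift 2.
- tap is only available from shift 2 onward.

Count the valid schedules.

Enumerating: cut -> shift 1; route -> shift 2; drill -> shift 3; tap -> shift 5; turn -> shift 4 | drill -> shift 5; cut -> shift 1; turn -> shift 4; route -> shift 2; tap -> shift 3.

2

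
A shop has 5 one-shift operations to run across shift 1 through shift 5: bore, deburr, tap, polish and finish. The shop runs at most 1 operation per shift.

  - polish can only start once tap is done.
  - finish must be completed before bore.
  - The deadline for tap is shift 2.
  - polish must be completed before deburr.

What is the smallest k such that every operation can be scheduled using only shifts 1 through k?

The precedence chain requires at least 3 distinct shifts.
With at most 1 per shift and 5 operations, at least 5 shifts are needed.
5 works (last occupied shift: shift 5): for example polish in shift 2; bore in shift 4; tap in shift 1; deburr in shift 5; finish in shift 3.

5 shifts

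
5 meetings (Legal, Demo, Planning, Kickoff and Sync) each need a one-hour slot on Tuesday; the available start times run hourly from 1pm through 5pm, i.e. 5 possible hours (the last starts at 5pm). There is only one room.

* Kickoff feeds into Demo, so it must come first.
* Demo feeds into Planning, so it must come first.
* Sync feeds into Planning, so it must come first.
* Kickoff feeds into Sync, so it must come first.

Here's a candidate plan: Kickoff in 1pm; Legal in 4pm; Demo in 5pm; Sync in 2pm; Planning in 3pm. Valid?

Invalid. Demo feeds into Planning, so it must come first.

Kickoff feeds into Sync, so it must come first — holds.
Sync feeds into Planning, so it must come first — holds.
Demo feeds into Planning, so it must come first — violated.
Kickoff feeds into Demo, so it must come first — holds.
There is only one room — holds.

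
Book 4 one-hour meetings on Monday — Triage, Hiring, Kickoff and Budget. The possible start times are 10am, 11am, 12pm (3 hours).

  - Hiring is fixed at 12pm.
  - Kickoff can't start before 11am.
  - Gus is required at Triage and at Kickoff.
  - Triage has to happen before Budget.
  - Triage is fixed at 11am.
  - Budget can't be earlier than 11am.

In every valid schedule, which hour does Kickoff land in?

12pm

Kickoff's window is 11am–12pm.
Triage is fixed at 11am, and Kickoff can't share a hour with Triage.
So Kickoff must be 12pm.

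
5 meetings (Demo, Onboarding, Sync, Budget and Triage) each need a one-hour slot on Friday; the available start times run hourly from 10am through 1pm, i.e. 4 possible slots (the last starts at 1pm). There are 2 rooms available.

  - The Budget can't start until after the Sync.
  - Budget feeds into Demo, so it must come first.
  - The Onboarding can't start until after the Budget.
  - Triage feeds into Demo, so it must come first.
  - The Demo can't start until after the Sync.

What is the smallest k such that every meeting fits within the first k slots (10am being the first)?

The precedence chain requires at least 3 distinct slots.
With at most 2 per slot and 5 meetings, at least 3 slots are needed.
3 works (last occupied slot: 12pm): for example Sync -> 10am, Onboarding -> 12pm, Budget -> 11am, Triage -> 10am, Demo -> 12pm.

3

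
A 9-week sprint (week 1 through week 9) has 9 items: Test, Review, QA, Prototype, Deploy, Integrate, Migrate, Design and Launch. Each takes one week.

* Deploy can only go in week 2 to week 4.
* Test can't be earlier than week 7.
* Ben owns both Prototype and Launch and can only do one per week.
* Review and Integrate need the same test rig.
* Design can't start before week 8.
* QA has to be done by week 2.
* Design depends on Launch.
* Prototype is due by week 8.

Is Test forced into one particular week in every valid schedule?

No

Test can be week 7 (e.g. Launch in week 2; Prototype in week 1; Migrate in week 1; Review in week 1; Test in week 7; QA in week 1; Design in week 8; Integrate in week 2; Deploy in week 2) or week 8 (e.g. Migrate -> week 1; Test -> week 8; Deploy -> week 2; Prototype -> week 1; QA -> week 1; Design -> week 8; Integrate -> week 2; Review -> week 1; Launch -> week 2).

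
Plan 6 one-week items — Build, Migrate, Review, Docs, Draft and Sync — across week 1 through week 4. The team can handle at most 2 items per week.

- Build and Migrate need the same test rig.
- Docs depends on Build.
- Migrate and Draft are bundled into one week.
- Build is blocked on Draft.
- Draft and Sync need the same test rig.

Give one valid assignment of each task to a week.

Docs -> week 3, Migrate -> week 1, Draft -> week 1, Build -> week 2, Review -> week 2, Sync -> week 3

Checking: Build(week 2) before Docs(week 3); Draft(week 1) before Build(week 2); Draft(week 1) != Sync(week 3); Build(week 2) != Migrate(week 1); Migrate = Draft = week 1; max 2 per week (cap 2).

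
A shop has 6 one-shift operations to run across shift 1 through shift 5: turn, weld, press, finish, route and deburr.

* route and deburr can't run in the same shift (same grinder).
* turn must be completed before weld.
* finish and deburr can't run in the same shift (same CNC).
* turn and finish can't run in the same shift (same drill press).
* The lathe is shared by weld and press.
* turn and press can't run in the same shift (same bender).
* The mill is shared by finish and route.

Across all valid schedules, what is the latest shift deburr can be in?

shift 5

deburr at shift 5 is achievable: route -> shift 1; weld -> shift 2; press -> shift 3; finish -> shift 2; deburr -> shift 5; turn -> shift 1.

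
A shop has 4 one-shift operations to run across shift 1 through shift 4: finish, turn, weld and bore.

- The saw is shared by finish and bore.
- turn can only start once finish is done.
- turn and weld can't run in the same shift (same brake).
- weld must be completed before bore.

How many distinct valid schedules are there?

Splitting on finish: it can be shift 1 (15), shift 2 (9), shift 3 (4). Listing each branch's schedules as (turn, weld, bore) by shift number:
finish=shift 1: (2,1,2) (2,1,3) (2,1,4) (2,3,4) (3,1,2) (3,1,3) (3,1,4) (3,2,3) (3,2,4) (4,1,2) (4,1,3) (4,1,4) (4,2,3) (4,2,4) (4,3,4) — 15.
finish=shift 2: (3,1,3) (3,1,4) (3,2,3) (3,2,4) (4,1,3) (4,1,4) (4,2,3) (4,2,4) (4,3,4) — 9.
finish=shift 3: (4,1,2) (4,1,4) (4,2,4) (4,3,4) — 4.
Summing: 15 + 9 + 4 = 28.

28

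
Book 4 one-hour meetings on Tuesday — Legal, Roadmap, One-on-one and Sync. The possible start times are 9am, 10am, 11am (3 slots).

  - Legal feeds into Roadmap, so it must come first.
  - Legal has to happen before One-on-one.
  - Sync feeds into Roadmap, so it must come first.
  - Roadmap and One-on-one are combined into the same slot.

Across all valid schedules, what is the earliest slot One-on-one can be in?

10am

Precedence pushes One-on-one to at least 10am.
One-on-one at 10am is achievable: One-on-one in 10am, Roadmap in 10am, Legal in 9am, Sync in 9am.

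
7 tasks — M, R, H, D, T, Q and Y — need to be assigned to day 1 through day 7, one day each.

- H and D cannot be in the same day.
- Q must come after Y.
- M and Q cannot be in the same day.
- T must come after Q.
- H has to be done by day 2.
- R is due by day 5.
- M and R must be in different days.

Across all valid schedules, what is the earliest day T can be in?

day 3

Precedence pushes T to at least day 3.
T at day 3 is achievable: H=day 1; M=day 3; D=day 2; Y=day 1; Q=day 2; T=day 3; R=day 1.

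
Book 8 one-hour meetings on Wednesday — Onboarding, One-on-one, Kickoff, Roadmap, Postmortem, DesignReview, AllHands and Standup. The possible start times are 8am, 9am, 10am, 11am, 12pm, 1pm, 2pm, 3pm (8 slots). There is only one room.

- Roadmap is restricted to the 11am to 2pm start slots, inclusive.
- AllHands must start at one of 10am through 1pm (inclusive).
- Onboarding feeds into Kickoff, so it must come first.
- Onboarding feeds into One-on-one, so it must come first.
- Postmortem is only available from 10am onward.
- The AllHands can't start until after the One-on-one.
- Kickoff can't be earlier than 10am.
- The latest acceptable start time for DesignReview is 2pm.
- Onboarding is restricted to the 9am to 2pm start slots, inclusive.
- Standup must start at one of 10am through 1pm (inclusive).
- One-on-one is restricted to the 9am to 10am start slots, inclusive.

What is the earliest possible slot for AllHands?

11am

AllHands is available from 10am; precedence pushes AllHands to at least 11am; AllHands's own window allows nothing later than 1pm.
AllHands at 11am is achievable: Postmortem -> 3pm; Standup -> 1pm; One-on-one -> 10am; Kickoff -> 2pm; Onboarding -> 9am; Roadmap -> 12pm; DesignReview -> 8am; AllHands -> 11am.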